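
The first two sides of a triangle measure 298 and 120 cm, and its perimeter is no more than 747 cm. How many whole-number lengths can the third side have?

151

Triangle inequality: 178 < x < 418. Perimeter ≤ 747 gives x ≤ 747 − 298 − 120 = 329.
So 178 < x ≤ 329; integers 179 through 329: 151 values.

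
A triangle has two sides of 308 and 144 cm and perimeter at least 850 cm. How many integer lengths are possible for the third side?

54

Triangle inequality: 164 < x < 452. Perimeter ≥ 850 gives x ≥ 850 − 308 − 144 = 398.
So 398 ≤ x < 452; integers 398 through 451: 54 values.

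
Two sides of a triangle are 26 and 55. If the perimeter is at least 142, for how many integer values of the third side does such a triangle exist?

20

Triangle inequality: 29 < x < 81. Perimeter ≥ 142 gives x ≥ 142 − 26 − 55 = 61.
So 61 ≤ x < 81; integers 61 through 80: 20 values.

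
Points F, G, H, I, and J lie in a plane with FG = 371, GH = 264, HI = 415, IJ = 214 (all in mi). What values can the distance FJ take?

0 ≤ FJ ≤ 1264 mi

The maximum is all hops collinear in one direction: 371 + 264 + 415 + 214 = 1264.
The longest hop is 415; the others sum to 849. Since 415 ≤ 849, the path can fold back on itself completely, so the minimum distance is 0.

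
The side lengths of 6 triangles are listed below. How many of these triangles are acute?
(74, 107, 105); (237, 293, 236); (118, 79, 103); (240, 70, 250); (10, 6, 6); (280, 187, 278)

(74,107,105): 74²+105² = 16501 > 11449 = 107² → acute
(237,293,236): 236²+237² = 111865 > 85849 = 293² → acute
(118,79,103): 79²+103² = 16850 > 13924 = 118² → acute
(240,70,250): 70²+240² = 62500 = 250² → right
(10,6,6): 6²+6² = 72 < 100 = 10² → obtuse
(280,187,278): 187²+278² = 112253 > 78400 = 280² → acute
4 of the 6 are acute.

4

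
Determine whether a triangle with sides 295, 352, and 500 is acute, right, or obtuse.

Compare the square of the longest side to the sum of squares of the other two: 295² + 352² = 210929 < 250000 = 500².

obtuse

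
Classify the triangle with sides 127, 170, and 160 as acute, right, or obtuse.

acute

Compare the square of the longest side to the sum of squares of the other two: 127² + 160² = 41729 > 28900 = 170².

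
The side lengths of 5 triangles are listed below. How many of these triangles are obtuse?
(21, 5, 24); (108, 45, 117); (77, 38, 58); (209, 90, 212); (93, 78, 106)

(21,5,24): 5²+21² = 466 < 576 = 24² → obtuse
(108,45,117): 45²+108² = 13689 = 117² → right
(77,38,58): 38²+58² = 4808 < 5929 = 77² → obtuse
(209,90,212): 90²+209² = 51781 > 44944 = 212² → acute
(93,78,106): 78²+93² = 14733 > 11236 = 106² → acute
2 of the 5 are obtuse.

2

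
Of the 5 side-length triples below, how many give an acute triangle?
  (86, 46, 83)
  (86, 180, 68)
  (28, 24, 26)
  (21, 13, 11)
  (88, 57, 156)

2

(86,46,83): 46²+83² = 9005 > 7396 = 86² → acute
(86,180,68): 68+86 ≤ 180, not a triangle
(28,24,26): 24²+26² = 1252 > 784 = 28² → acute
(21,13,11): 11²+13² = 290 < 441 = 21² → obtuse
(88,57,156): 57+88 ≤ 156, not a triangle
2 of the 5 are acute.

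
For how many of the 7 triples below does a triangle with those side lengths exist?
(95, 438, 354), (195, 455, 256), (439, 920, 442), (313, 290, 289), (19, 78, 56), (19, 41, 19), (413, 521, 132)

3

(95,354,438): 95+354 > 438 → valid
(195,256,455): 195+256 ≤ 455 → not valid
(439,442,920): 439+442 ≤ 920 → not valid
(289,290,313): 289+290 > 313 → valid
(19,56,78): 19+56 ≤ 78 → not valid
(19,19,41): 19+19 ≤ 41 → not valid
(132,413,521): 132+413 > 521 → valid
3 of the 7 triples form a triangle.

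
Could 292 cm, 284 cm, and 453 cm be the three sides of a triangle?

The longest side is 453, and the other two sum to 576.
Since 576 > 453, the triangle inequality holds.

Yes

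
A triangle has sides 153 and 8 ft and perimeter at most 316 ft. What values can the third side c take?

Triangle inequality alone gives 145 < c < 161.
The perimeter condition gives c ≤ 316 − 153 − 8 = 155.
Intersecting the two: 145 < c ≤ 155.

145 < c ≤ 155 ft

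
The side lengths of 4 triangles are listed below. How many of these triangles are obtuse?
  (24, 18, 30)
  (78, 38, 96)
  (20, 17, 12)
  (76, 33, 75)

(24,18,30): 18²+24² = 900 = 30² → right
(78,38,96): 38²+78² = 7528 < 9216 = 96² → obtuse
(20,17,12): 12²+17² = 433 > 400 = 20² → acute
(76,33,75): 33²+75² = 6714 > 5776 = 76² → acute
1 of the 4 is obtuse.

1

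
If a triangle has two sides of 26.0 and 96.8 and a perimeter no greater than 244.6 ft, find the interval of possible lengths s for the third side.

Triangle inequality alone gives 70.8 < s < 122.8.
The perimeter condition gives s ≤ 244.6 − 26.0 − 96.8 = 121.8.
Intersecting the two: 70.8 < s ≤ 121.8.

70.8 < s ≤ 121.8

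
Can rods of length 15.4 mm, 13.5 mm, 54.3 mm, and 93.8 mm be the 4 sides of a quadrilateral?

No

For a quadrilateral, each side must be shorter than the sum of the others.
Here the longest side is 93.8, but the remaining 3 sides sum to only 83.2.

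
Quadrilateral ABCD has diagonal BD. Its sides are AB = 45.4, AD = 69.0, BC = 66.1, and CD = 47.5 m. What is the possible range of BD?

23.6 < BD < 113.6

From triangle ABD: |45.4 − 69.0| < BD < 45.4 + 69.0, i.e. 23.6 < BD < 114.4.
From triangle CBD: 18.6 < BD < 113.6.
Both must hold, so BD lies in the intersection.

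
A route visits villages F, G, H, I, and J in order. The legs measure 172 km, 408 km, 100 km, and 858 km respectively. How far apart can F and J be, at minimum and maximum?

178 ≤ FJ ≤ 1538 km

The maximum is all hops collinear in one direction: 172 + 408 + 100 + 858 = 1538.
The longest hop is 858; the others sum to 680. Folding the others back against it leaves at least 858 − 680 = 178.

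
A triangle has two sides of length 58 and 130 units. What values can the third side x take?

By the triangle inequality, x must be less than 58 + 130 = 188 and greater than |58 − 130| = 72.

72 < x < 188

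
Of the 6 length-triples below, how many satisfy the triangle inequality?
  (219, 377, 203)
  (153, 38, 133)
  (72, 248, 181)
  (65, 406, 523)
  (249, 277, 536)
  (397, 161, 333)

(203,219,377): 203+219 > 377 → valid
(38,133,153): 38+133 > 153 → valid
(72,181,248): 72+181 > 248 → valid
(65,406,523): 65+406 ≤ 523 → not valid
(249,277,536): 249+277 ≤ 536 → not valid
(161,333,397): 161+333 > 397 → valid
4 of the 6 triples form a triangle.

4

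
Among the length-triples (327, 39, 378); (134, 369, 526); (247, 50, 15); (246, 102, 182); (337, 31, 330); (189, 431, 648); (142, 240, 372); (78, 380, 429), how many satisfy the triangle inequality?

(39,327,378): 39+327 ≤ 378 → not valid
(134,369,526): 134+369 ≤ 526 → not valid
(15,50,247): 15+50 ≤ 247 → not valid
(102,182,246): 102+182 > 246 → valid
(31,330,337): 31+330 > 337 → valid
(189,431,648): 189+431 ≤ 648 → not valid
(142,240,372): 142+240 > 372 → valid
(78,380,429): 78+380 > 429 → valid
4 of the 8 triples form a triangle.

4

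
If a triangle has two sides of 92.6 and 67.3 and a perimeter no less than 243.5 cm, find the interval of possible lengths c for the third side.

Triangle inequality alone gives 25.3 < c < 159.9.
The perimeter condition gives c ≥ 243.5 − 92.6 − 67.3 = 83.6.
Intersecting the two: 83.6 ≤ c < 159.9.

83.6 ≤ c < 159.9 cm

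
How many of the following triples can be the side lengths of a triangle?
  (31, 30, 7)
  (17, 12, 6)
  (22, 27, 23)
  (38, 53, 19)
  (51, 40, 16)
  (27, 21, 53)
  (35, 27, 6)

(7,30,31): 7+30 > 31 → valid
(6,12,17): 6+12 > 17 → valid
(22,23,27): 22+23 > 27 → valid
(19,38,53): 19+38 > 53 → valid
(16,40,51): 16+40 > 51 → valid
(21,27,53): 21+27 ≤ 53 → not valid
(6,27,35): 6+27 ≤ 35 → not valid
5 of the 7 triples form a triangle.

5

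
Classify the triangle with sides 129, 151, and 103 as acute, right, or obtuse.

acute

Compare the square of the longest side to the sum of squares of the other two: 103² + 129² = 27250 > 22801 = 151².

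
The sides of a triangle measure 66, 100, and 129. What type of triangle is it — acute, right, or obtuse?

obtuse

Compare the square of the longest side to the sum of squares of the other two: 66² + 100² = 14356 < 16641 = 129².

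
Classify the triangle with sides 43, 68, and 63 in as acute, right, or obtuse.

Compare the square of the longest side to the sum of squares of the other two: 43² + 63² = 5818 > 4624 = 68².

acute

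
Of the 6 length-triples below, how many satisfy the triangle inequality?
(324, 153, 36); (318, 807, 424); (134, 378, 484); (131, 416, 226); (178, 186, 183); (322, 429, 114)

(36,153,324): 36+153 ≤ 324 → not valid
(318,424,807): 318+424 ≤ 807 → not valid
(134,378,484): 134+378 > 484 → valid
(131,226,416): 131+226 ≤ 416 → not valid
(178,183,186): 178+183 > 186 → valid
(114,322,429): 114+322 > 429 → valid
3 of the 6 triples form a triangle.

3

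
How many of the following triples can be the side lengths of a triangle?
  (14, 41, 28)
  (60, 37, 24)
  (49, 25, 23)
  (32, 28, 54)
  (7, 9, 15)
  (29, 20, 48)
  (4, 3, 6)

(14,28,41): 14+28 > 41 → valid
(24,37,60): 24+37 > 60 → valid
(23,25,49): 23+25 ≤ 49 → not valid
(28,32,54): 28+32 > 54 → valid
(7,9,15): 7+9 > 15 → valid
(20,29,48): 20+29 > 48 → valid
(3,4,6): 3+4 > 6 → valid
6 of the 7 triples form a triangle.

6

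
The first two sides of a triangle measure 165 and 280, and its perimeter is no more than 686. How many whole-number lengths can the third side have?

Triangle inequality: 115 < x < 445. Perimeter ≤ 686 gives x ≤ 686 − 165 − 280 = 241.
So 115 < x ≤ 241; integers 116 through 241: 126 values.

126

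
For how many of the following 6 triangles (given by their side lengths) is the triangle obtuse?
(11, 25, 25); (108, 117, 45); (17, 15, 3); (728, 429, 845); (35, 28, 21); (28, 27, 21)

(11,25,25): 11²+25² = 746 > 625 = 25² → acute
(108,117,45): 45²+108² = 13689 = 117² → right
(17,15,3): 3²+15² = 234 < 289 = 17² → obtuse
(728,429,845): 429²+728² = 714025 = 845² → right
(35,28,21): 21²+28² = 1225 = 35² → right
(28,27,21): 21²+27² = 1170 > 784 = 28² → acute
1 of the 6 is obtuse.

1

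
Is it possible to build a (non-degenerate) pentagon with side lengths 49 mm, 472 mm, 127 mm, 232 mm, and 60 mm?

For a pentagon, each side must be shorter than the sum of the others.
Here the longest side is 472, but the remaining 4 sides sum to only 468.

No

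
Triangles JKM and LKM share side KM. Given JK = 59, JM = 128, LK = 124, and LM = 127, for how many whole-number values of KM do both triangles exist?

From triangle JKM: 69 < KM < 187.
From triangle LKM: 3 < KM < 251.
Intersection: 69 < KM < 187, so integers 70 through 186: 117 values.

117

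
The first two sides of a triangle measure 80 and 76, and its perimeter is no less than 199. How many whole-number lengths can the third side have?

Triangle inequality: 4 < x < 156. Perimeter ≥ 199 gives x ≥ 199 − 80 − 76 = 43.
So 43 ≤ x < 156; integers 43 through 155: 113 values.

113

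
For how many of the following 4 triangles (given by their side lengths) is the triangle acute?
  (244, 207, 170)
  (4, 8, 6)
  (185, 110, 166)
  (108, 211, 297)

(244,207,170): 170²+207² = 71749 > 59536 = 244² → acute
(4,8,6): 4²+6² = 52 < 64 = 8² → obtuse
(185,110,166): 110²+166² = 39656 > 34225 = 185² → acute
(108,211,297): 108²+211² = 56185 < 88209 = 297² → obtuse
2 of the 4 are acute.

2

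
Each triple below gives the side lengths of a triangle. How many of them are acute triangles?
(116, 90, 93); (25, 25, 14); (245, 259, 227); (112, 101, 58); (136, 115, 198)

(116,90,93): 90²+93² = 16749 > 13456 = 116² → acute
(25,25,14): 14²+25² = 821 > 625 = 25² → acute
(245,259,227): 227²+245² = 111554 > 67081 = 259² → acute
(112,101,58): 58²+101² = 13565 > 12544 = 112² → acute
(136,115,198): 115²+136² = 31721 < 39204 = 198² → obtuse
4 of the 5 are acute.

4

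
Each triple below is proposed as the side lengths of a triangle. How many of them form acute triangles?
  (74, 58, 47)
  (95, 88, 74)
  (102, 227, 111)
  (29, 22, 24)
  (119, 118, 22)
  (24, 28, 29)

5

(74,58,47): 47²+58² = 5573 > 5476 = 74² → acute
(95,88,74): 74²+88² = 13220 > 9025 = 95² → acute
(102,227,111): 102+111 ≤ 227, not a triangle
(29,22,24): 22²+24² = 1060 > 841 = 29² → acute
(119,118,22): 22²+118² = 14408 > 14161 = 119² → acute
(24,28,29): 24²+28² = 1360 > 841 = 29² → acute
5 of the 6 are acute.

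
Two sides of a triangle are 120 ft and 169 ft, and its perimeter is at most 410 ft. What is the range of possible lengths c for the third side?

Triangle inequality alone gives 49 < c < 289.
The perimeter condition gives c ≤ 410 − 120 − 169 = 121.
Intersecting the two: 49 < c ≤ 121.

49 < c ≤ 121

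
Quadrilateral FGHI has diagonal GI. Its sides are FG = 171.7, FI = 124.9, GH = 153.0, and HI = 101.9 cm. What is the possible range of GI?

From triangle FGI: |171.7 − 124.9| < GI < 171.7 + 124.9, i.e. 46.8 < GI < 296.6.
From triangle HGI: 51.1 < GI < 254.9.
Both must hold, so GI lies in the intersection.

51.1 < GI < 254.9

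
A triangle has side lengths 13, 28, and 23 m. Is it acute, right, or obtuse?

Compare the square of the longest side to the sum of squares of the other two: 13² + 23² = 698 < 784 = 28².

obtuse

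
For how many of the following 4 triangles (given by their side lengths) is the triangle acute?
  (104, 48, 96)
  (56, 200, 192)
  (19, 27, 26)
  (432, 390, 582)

(104,48,96): 48²+96² = 11520 > 10816 = 104² → acute
(56,200,192): 56²+192² = 40000 = 200² → right
(19,27,26): 19²+26² = 1037 > 729 = 27² → acute
(432,390,582): 390²+432² = 338724 = 582² → right
2 of the 4 are acute.

2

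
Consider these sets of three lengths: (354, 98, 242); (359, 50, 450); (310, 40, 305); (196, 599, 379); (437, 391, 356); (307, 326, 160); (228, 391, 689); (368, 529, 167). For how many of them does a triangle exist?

4

(98,242,354): 98+242 ≤ 354 → not valid
(50,359,450): 50+359 ≤ 450 → not valid
(40,305,310): 40+305 > 310 → valid
(196,379,599): 196+379 ≤ 599 → not valid
(356,391,437): 356+391 > 437 → valid
(160,307,326): 160+307 > 326 → valid
(228,391,689): 228+391 ≤ 689 → not valid
(167,368,529): 167+368 > 529 → valid
4 of the 8 triples form a triangle.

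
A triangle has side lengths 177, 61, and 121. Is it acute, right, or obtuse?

obtuse

Compare the square of the longest side to the sum of squares of the other two: 61² + 121² = 18362 < 31329 = 177².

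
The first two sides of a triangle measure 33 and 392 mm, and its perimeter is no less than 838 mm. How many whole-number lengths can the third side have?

12

Triangle inequality: 359 < x < 425. Perimeter ≥ 838 gives x ≥ 838 − 33 − 392 = 413.
So 413 ≤ x < 425; integers 413 through 424: 12 values.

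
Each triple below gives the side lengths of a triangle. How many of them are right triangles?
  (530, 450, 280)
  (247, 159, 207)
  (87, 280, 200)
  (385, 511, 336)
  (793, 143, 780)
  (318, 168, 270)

4

(530,450,280): 280²+450² = 280900 = 530² → right
(247,159,207): 159²+207² = 68130 > 61009 = 247² → acute
(87,280,200): 87²+200² = 47569 < 78400 = 280² → obtuse
(385,511,336): 336²+385² = 261121 = 511² → right
(793,143,780): 143²+780² = 628849 = 793² → right
(318,168,270): 168²+270² = 101124 = 318² → right
4 of the 6 are right.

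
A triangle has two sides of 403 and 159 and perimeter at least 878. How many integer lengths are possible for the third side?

246

Triangle inequality: 244 < x < 562. Perimeter ≥ 878 gives x ≥ 878 − 403 − 159 = 316.
So 316 ≤ x < 562; integers 316 through 561: 246 values.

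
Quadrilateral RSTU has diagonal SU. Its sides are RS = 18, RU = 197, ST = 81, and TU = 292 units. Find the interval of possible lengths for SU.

From triangle RSU: |18 − 197| < SU < 18 + 197, i.e. 179 < SU < 215.
From triangle TSU: 211 < SU < 373.
Both must hold, so SU lies in the intersection.

211 < SU < 215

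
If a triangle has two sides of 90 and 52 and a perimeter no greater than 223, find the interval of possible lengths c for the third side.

Triangle inequality alone gives 38 < c < 142.
The perimeter condition gives c ≤ 223 − 90 − 52 = 81.
Intersecting the two: 38 < c ≤ 81.

38 < c ≤ 81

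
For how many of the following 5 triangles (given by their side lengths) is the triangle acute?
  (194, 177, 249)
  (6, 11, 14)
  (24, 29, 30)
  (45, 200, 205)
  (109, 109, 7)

3

(194,177,249): 177²+194² = 68965 > 62001 = 249² → acute
(6,11,14): 6²+11² = 157 < 196 = 14² → obtuse
(24,29,30): 24²+29² = 1417 > 900 = 30² → acute
(45,200,205): 45²+200² = 42025 = 205² → right
(109,109,7): 7²+109² = 11930 > 11881 = 109² → acute
3 of the 5 are acute.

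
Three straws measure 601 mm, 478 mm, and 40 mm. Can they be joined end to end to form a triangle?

No

The longest side is 601, but the other two sum to only 518.
518 < 601, so the triangle inequality fails.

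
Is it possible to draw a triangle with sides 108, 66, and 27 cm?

No

The longest side is 108, but the other two sum to only 93.
93 < 108, so the triangle inequality fails.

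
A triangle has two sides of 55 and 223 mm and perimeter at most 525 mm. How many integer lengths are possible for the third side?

Triangle inequality: 168 < x < 278. Perimeter ≤ 525 gives x ≤ 525 − 55 − 223 = 247.
So 168 < x ≤ 247; integers 169 through 247: 79 values.

79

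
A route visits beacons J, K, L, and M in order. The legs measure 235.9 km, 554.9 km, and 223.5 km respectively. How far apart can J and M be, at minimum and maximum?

95.5 ≤ JM ≤ 1014.3 km

The maximum is all hops collinear in one direction: 235.9 + 554.9 + 223.5 = 1014.3.
The longest hop is 554.9; the others sum to 459.4. Folding the others back against it leaves at least 554.9 − 459.4 = 95.5.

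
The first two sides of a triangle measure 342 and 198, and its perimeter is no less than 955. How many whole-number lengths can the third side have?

125

Triangle inequality: 144 < x < 540. Perimeter ≥ 955 gives x ≥ 955 − 342 − 198 = 415.
So 415 ≤ x < 540; integers 415 through 539: 125 values.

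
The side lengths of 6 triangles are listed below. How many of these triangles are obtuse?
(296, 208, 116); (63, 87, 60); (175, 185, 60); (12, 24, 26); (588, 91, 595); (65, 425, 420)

1

(296,208,116): 116²+208² = 56720 < 87616 = 296² → obtuse
(63,87,60): 60²+63² = 7569 = 87² → right
(175,185,60): 60²+175² = 34225 = 185² → right
(12,24,26): 12²+24² = 720 > 676 = 26² → acute
(588,91,595): 91²+588² = 354025 = 595² → right
(65,425,420): 65²+420² = 180625 = 425² → right
1 of the 6 is obtuse.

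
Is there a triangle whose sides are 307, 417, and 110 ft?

No

The two shorter sides sum to 417, exactly equal to the longest side 417.
That gives only a degenerate (flat) triangle — the inequality must be strict.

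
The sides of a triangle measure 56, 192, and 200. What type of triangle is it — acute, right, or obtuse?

Compare the square of the longest side to the sum of squares of the other two: 56² + 192² = 40000 = 200².

right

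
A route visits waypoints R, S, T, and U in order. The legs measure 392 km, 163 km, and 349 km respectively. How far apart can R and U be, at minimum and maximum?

0 ≤ RU ≤ 904 km

The maximum is all hops collinear in one direction: 392 + 163 + 349 = 904.
The longest hop is 392; the others sum to 512. Since 392 ≤ 512, the path can fold back on itself completely, so the minimum distance is 0.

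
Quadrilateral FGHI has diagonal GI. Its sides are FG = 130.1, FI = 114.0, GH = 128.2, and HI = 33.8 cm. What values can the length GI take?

From triangle FGI: |130.1 − 114.0| < GI < 130.1 + 114.0, i.e. 16.1 < GI < 244.1.
From triangle HGI: 94.4 < GI < 162.0.
Both must hold, so GI lies in the intersection.

94.4 < GI < 162.0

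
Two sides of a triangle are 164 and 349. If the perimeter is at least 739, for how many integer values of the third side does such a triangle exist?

287

Triangle inequality: 185 < x < 513. Perimeter ≥ 739 gives x ≥ 739 − 164 − 349 = 226.
So 226 ≤ x < 513; integers 226 through 512: 287 values.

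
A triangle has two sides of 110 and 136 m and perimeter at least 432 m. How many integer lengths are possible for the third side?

60

Triangle inequality: 26 < x < 246. Perimeter ≥ 432 gives x ≥ 432 − 110 − 136 = 186.
So 186 ≤ x < 246; integers 186 through 245: 60 values.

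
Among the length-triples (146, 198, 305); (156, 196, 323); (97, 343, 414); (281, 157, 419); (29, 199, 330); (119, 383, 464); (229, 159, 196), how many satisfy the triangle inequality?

(146,198,305): 146+198 > 305 → valid
(156,196,323): 156+196 > 323 → valid
(97,343,414): 97+343 > 414 → valid
(157,281,419): 157+281 > 419 → valid
(29,199,330): 29+199 ≤ 330 → not valid
(119,383,464): 119+383 > 464 → valid
(159,196,229): 159+196 > 229 → valid
6 of the 7 triples form a triangle.

6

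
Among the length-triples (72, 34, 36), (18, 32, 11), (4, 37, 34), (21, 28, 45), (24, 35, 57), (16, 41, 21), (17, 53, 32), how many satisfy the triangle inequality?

(34,36,72): 34+36 ≤ 72 → not valid
(11,18,32): 11+18 ≤ 32 → not valid
(4,34,37): 4+34 > 37 → valid
(21,28,45): 21+28 > 45 → valid
(24,35,57): 24+35 > 57 → valid
(16,21,41): 16+21 ≤ 41 → not valid
(17,32,53): 17+32 ≤ 53 → not valid
3 of the 7 triples form a triangle.

3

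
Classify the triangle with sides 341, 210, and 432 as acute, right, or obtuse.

obtuse

Compare the square of the longest side to the sum of squares of the other two: 210² + 341² = 160381 < 186624 = 432².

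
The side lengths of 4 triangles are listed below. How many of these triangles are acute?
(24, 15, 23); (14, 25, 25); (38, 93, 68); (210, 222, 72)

2

(24,15,23): 15²+23² = 754 > 576 = 24² → acute
(14,25,25): 14²+25² = 821 > 625 = 25² → acute
(38,93,68): 38²+68² = 6068 < 8649 = 93² → obtuse
(210,222,72): 72²+210² = 49284 = 222² → right
2 of the 4 are acute.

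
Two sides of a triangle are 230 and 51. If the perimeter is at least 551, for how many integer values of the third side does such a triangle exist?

Triangle inequality: 179 < x < 281. Perimeter ≥ 551 gives x ≥ 551 − 230 − 51 = 270.
So 270 ≤ x < 281; integers 270 through 280: 11 values.

11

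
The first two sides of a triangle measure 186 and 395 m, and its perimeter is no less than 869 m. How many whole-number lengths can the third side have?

293

Triangle inequality: 209 < x < 581. Perimeter ≥ 869 gives x ≥ 869 − 186 − 395 = 288.
So 288 ≤ x < 581; integers 288 through 580: 293 values.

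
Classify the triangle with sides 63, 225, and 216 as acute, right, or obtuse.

Compare the square of the longest side to the sum of squares of the other two: 63² + 216² = 50625 = 225².

right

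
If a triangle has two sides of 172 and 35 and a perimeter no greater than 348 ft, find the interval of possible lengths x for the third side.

137 < x ≤ 141

Triangle inequality alone gives 137 < x < 207.
The perimeter condition gives x ≤ 348 − 172 − 35 = 141.
Intersecting the two: 137 < x ≤ 141.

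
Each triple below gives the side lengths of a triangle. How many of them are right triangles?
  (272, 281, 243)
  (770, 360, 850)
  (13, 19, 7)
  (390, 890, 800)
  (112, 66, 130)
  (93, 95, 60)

(272,281,243): 243²+272² = 133033 > 78961 = 281² → acute
(770,360,850): 360²+770² = 722500 = 850² → right
(13,19,7): 7²+13² = 218 < 361 = 19² → obtuse
(390,890,800): 390²+800² = 792100 = 890² → right
(112,66,130): 66²+112² = 16900 = 130² → right
(93,95,60): 60²+93² = 12249 > 9025 = 95² → acute
3 of the 6 are right.

3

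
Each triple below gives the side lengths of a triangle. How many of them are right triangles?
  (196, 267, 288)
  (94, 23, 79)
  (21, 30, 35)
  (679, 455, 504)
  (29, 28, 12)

(196,267,288): 196²+267² = 109705 > 82944 = 288² → acute
(94,23,79): 23²+79² = 6770 < 8836 = 94² → obtuse
(21,30,35): 21²+30² = 1341 > 1225 = 35² → acute
(679,455,504): 455²+504² = 461041 = 679² → right
(29,28,12): 12²+28² = 928 > 841 = 29² → acute
1 of the 5 is right.

1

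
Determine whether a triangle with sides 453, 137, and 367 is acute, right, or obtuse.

Compare the square of the longest side to the sum of squares of the other two: 137² + 367² = 153458 < 205209 = 453².

obtuse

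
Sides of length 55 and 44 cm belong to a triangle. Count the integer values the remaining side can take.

The third side lies in the open interval (11, 99).
Integers from 12 to 98 inclusive: 98 − 12 + 1 = 87.

87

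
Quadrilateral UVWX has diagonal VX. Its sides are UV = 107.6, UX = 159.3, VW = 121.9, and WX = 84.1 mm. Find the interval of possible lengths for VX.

51.7 < VX < 206.0

From triangle UVX: |107.6 − 159.3| < VX < 107.6 + 159.3, i.e. 51.7 < VX < 266.9.
From triangle WVX: 37.8 < VX < 206.0.
Both must hold, so VX lies in the intersection.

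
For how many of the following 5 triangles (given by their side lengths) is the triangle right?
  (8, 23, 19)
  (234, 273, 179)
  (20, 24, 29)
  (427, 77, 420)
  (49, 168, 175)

2

(8,23,19): 8²+19² = 425 < 529 = 23² → obtuse
(234,273,179): 179²+234² = 86797 > 74529 = 273² → acute
(20,24,29): 20²+24² = 976 > 841 = 29² → acute
(427,77,420): 77²+420² = 182329 = 427² → right
(49,168,175): 49²+168² = 30625 = 175² → right
2 of the 5 are right.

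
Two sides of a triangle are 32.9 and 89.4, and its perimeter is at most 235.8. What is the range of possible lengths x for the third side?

Triangle inequality alone gives 56.5 < x < 122.3.
The perimeter condition gives x ≤ 235.8 − 32.9 − 89.4 = 113.5.
Intersecting the two: 56.5 < x ≤ 113.5.

56.5 < x ≤ 113.5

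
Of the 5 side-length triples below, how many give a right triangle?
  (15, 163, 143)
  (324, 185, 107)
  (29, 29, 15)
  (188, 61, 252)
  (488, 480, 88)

1

(15,163,143): 15+143 ≤ 163, not a triangle
(324,185,107): 107+185 ≤ 324, not a triangle
(29,29,15): 15²+29² = 1066 > 841 = 29² → acute
(188,61,252): 61+188 ≤ 252, not a triangle
(488,480,88): 88²+480² = 238144 = 488² → right
1 of the 5 is right.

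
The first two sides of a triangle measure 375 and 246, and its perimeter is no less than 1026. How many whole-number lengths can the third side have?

Triangle inequality: 129 < x < 621. Perimeter ≥ 1026 gives x ≥ 1026 − 375 − 246 = 405.
So 405 ≤ x < 621; integers 405 through 620: 216 values.

216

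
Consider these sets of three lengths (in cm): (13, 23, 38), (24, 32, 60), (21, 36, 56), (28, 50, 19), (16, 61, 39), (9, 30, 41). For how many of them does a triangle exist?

(13,23,38): 13+23 ≤ 38 → not valid
(24,32,60): 24+32 ≤ 60 → not valid
(21,36,56): 21+36 > 56 → valid
(19,28,50): 19+28 ≤ 50 → not valid
(16,39,61): 16+39 ≤ 61 → not valid
(9,30,41): 9+30 ≤ 41 → not valid
1 of the 6 triples forms a triangle.

1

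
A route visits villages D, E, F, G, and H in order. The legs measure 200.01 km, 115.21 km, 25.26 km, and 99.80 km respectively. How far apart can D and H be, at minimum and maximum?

The maximum is all hops collinear in one direction: 200.01 + 115.21 + 25.26 + 99.80 = 440.28.
The longest hop is 200.01; the others sum to 240.27. Since 200.01 ≤ 240.27, the path can fold back on itself completely, so the minimum distance is 0.

0 ≤ DH ≤ 440.28 km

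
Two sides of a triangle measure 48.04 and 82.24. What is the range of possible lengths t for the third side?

By the triangle inequality, t must be less than 48.04 + 82.24 = 130.28 and greater than |48.04 − 82.24| = 34.20.

34.20 < t < 130.28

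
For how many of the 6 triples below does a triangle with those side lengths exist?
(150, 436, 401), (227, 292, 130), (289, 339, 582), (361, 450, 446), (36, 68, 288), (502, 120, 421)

5

(150,401,436): 150+401 > 436 → valid
(130,227,292): 130+227 > 292 → valid
(289,339,582): 289+339 > 582 → valid
(361,446,450): 361+446 > 450 → valid
(36,68,288): 36+68 ≤ 288 → not valid
(120,421,502): 120+421 > 502 → valid
5 of the 6 triples form a triangle.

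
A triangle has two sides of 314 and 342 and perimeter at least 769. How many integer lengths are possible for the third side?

Triangle inequality: 28 < x < 656. Perimeter ≥ 769 gives x ≥ 769 − 314 − 342 = 113.
So 113 ≤ x < 656; integers 113 through 655: 543 values.

543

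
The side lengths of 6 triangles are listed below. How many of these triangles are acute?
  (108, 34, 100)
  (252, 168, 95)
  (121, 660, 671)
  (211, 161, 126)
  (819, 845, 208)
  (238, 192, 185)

1

(108,34,100): 34²+100² = 11156 < 11664 = 108² → obtuse
(252,168,95): 95²+168² = 37249 < 63504 = 252² → obtuse
(121,660,671): 121²+660² = 450241 = 671² → right
(211,161,126): 126²+161² = 41797 < 44521 = 211² → obtuse
(819,845,208): 208²+819² = 714025 = 845² → right
(238,192,185): 185²+192² = 71089 > 56644 = 238² → acute
1 of the 6 is acute.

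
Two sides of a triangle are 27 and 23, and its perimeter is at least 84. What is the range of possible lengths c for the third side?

34 ≤ c < 50

Triangle inequality alone gives 4 < c < 50.
The perimeter condition gives c ≥ 84 − 27 − 23 = 34.
Intersecting the two: 34 ≤ c < 50.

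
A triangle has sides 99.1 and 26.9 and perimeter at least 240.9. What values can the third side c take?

114.9 ≤ c < 126.0

Triangle inequality alone gives 72.2 < c < 126.0.
The perimeter condition gives c ≥ 240.9 − 99.1 − 26.9 = 114.9.
Intersecting the two: 114.9 ≤ c < 126.0.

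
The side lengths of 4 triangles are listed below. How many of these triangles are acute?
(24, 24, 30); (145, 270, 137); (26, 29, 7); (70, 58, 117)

1

(24,24,30): 24²+24² = 1152 > 900 = 30² → acute
(145,270,137): 137²+145² = 39794 < 72900 = 270² → obtuse
(26,29,7): 7²+26² = 725 < 841 = 29² → obtuse
(70,58,117): 58²+70² = 8264 < 13689 = 117² → obtuse
1 of the 4 is acute.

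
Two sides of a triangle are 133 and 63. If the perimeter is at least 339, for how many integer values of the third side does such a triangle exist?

53

Triangle inequality: 70 < x < 196. Perimeter ≥ 339 gives x ≥ 339 − 133 − 63 = 143.
So 143 ≤ x < 196; integers 143 through 195: 53 values.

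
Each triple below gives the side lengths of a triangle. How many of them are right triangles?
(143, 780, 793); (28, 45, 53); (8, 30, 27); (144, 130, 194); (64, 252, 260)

(143,780,793): 143²+780² = 628849 = 793² → right
(28,45,53): 28²+45² = 2809 = 53² → right
(8,30,27): 8²+27² = 793 < 900 = 30² → obtuse
(144,130,194): 130²+144² = 37636 = 194² → right
(64,252,260): 64²+252² = 67600 = 260² → right
4 of the 5 are right.

4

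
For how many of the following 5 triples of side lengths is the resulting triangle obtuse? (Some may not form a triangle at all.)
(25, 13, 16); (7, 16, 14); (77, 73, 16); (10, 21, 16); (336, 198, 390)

(25,13,16): 13²+16² = 425 < 625 = 25² → obtuse
(7,16,14): 7²+14² = 245 < 256 = 16² → obtuse
(77,73,16): 16²+73² = 5585 < 5929 = 77² → obtuse
(10,21,16): 10²+16² = 356 < 441 = 21² → obtuse
(336,198,390): 198²+336² = 152100 = 390² → right
4 of the 5 are obtuse.

4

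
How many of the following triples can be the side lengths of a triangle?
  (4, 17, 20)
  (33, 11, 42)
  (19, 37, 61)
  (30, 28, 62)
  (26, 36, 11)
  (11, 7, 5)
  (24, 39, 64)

(4,17,20): 4+17 > 20 → valid
(11,33,42): 11+33 > 42 → valid
(19,37,61): 19+37 ≤ 61 → not valid
(28,30,62): 28+30 ≤ 62 → not valid
(11,26,36): 11+26 > 36 → valid
(5,7,11): 5+7 > 11 → valid
(24,39,64): 24+39 ≤ 64 → not valid
4 of the 7 triples form a triangle.

4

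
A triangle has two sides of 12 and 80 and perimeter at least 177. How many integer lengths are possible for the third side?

Triangle inequality: 68 < x < 92. Perimeter ≥ 177 gives x ≥ 177 − 12 − 80 = 85.
So 85 ≤ x < 92; integers 85 through 91: 7 values.

7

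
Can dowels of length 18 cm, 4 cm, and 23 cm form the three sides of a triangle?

The longest side is 23, but the other two sum to only 22.
22 < 23, so the triangle inequality fails.

No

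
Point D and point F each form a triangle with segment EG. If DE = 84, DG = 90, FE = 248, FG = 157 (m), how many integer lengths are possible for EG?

From triangle DEG: 6 < EG < 174.
From triangle FEG: 91 < EG < 405.
Intersection: 91 < EG < 174, so integers 92 through 173: 82 values.

82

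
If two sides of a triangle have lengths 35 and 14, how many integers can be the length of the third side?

27

The third side lies in the open interval (21, 49).
Integers from 22 to 48 inclusive: 48 − 22 + 1 = 27.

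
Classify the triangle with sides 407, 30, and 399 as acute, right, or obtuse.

Compare the square of the longest side to the sum of squares of the other two: 30² + 399² = 160101 < 165649 = 407².

obtuse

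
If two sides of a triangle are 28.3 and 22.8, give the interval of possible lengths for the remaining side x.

5.5 < x < 51.1

By the triangle inequality, x must be less than 28.3 + 22.8 = 51.1 and greater than |28.3 − 22.8| = 5.5.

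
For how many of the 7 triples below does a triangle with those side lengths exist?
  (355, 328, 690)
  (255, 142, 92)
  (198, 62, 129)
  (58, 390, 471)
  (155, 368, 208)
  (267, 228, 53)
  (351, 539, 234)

(328,355,690): 328+355 ≤ 690 → not valid
(92,142,255): 92+142 ≤ 255 → not valid
(62,129,198): 62+129 ≤ 198 → not valid
(58,390,471): 58+390 ≤ 471 → not valid
(155,208,368): 155+208 ≤ 368 → not valid
(53,228,267): 53+228 > 267 → valid
(234,351,539): 234+351 > 539 → valid
2 of the 7 triples form a triangle.

2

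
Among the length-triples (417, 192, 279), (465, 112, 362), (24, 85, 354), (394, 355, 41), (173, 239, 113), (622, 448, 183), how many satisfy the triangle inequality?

(192,279,417): 192+279 > 417 → valid
(112,362,465): 112+362 > 465 → valid
(24,85,354): 24+85 ≤ 354 → not valid
(41,355,394): 41+355 > 394 → valid
(113,173,239): 113+173 > 239 → valid
(183,448,622): 183+448 > 622 → valid
5 of the 6 triples form a triangle.

5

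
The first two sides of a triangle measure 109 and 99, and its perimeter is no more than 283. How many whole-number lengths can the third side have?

65

Triangle inequality: 10 < x < 208. Perimeter ≤ 283 gives x ≤ 283 − 109 − 99 = 75.
So 10 < x ≤ 75; integers 11 through 75: 65 values.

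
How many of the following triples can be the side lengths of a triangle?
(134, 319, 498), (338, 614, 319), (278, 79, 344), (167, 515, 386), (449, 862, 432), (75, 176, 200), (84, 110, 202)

(134,319,498): 134+319 ≤ 498 → not valid
(319,338,614): 319+338 > 614 → valid
(79,278,344): 79+278 > 344 → valid
(167,386,515): 167+386 > 515 → valid
(432,449,862): 432+449 > 862 → valid
(75,176,200): 75+176 > 200 → valid
(84,110,202): 84+110 ≤ 202 → not valid
5 of the 7 triples form a triangle.

5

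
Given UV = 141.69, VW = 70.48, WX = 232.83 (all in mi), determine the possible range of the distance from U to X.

The maximum is all hops collinear in one direction: 141.69 + 70.48 + 232.83 = 445.00.
The longest hop is 232.83; the others sum to 212.17. Folding the others back against it leaves at least 232.83 − 212.17 = 20.66.

20.66 ≤ UX ≤ 445.00 mi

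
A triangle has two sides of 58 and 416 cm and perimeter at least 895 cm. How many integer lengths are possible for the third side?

53

Triangle inequality: 358 < x < 474. Perimeter ≥ 895 gives x ≥ 895 − 58 − 416 = 421.
So 421 ≤ x < 474; integers 421 through 473: 53 values.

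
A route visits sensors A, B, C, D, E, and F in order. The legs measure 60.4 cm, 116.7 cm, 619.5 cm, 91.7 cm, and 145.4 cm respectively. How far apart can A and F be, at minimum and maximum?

205.3 ≤ AF ≤ 1033.7 cm

The maximum is all hops collinear in one direction: 60.4 + 116.7 + 619.5 + 91.7 + 145.4 = 1033.7.
The longest hop is 619.5; the others sum to 414.2. Folding the others back against it leaves at least 619.5 − 414.2 = 205.3.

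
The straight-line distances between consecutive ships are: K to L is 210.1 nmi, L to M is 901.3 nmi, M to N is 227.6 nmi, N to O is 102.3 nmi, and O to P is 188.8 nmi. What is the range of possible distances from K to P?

The maximum is all hops collinear in one direction: 210.1 + 901.3 + 227.6 + 102.3 + 188.8 = 1630.1.
The longest hop is 901.3; the others sum to 728.8. Folding the others back against it leaves at least 901.3 − 728.8 = 172.5.

172.5 ≤ KP ≤ 1630.1 nmi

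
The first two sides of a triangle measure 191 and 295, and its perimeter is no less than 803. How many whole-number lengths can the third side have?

169

Triangle inequality: 104 < x < 486. Perimeter ≥ 803 gives x ≥ 803 − 191 − 295 = 317.
So 317 ≤ x < 486; integers 317 through 485: 169 values.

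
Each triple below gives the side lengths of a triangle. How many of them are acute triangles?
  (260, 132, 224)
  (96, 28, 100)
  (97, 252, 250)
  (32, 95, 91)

2

(260,132,224): 132²+224² = 67600 = 260² → right
(96,28,100): 28²+96² = 10000 = 100² → right
(97,252,250): 97²+250² = 71909 > 63504 = 252² → acute
(32,95,91): 32²+91² = 9305 > 9025 = 95² → acute
2 of the 4 are acute.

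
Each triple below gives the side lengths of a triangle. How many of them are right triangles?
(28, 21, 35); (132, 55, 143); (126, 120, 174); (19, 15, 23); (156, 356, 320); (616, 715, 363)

(28,21,35): 21²+28² = 1225 = 35² → right
(132,55,143): 55²+132² = 20449 = 143² → right
(126,120,174): 120²+126² = 30276 = 174² → right
(19,15,23): 15²+19² = 586 > 529 = 23² → acute
(156,356,320): 156²+320² = 126736 = 356² → right
(616,715,363): 363²+616² = 511225 = 715² → right
5 of the 6 are right.

5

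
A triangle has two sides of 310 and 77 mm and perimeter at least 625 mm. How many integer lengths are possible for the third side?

149

Triangle inequality: 233 < x < 387. Perimeter ≥ 625 gives x ≥ 625 − 310 − 77 = 238.
So 238 ≤ x < 387; integers 238 through 386: 149 values.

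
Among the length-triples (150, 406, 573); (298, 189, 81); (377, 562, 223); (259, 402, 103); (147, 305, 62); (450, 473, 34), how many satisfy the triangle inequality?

2

(150,406,573): 150+406 ≤ 573 → not valid
(81,189,298): 81+189 ≤ 298 → not valid
(223,377,562): 223+377 > 562 → valid
(103,259,402): 103+259 ≤ 402 → not valid
(62,147,305): 62+147 ≤ 305 → not valid
(34,450,473): 34+450 > 473 → valid
2 of the 6 triples form a triangle.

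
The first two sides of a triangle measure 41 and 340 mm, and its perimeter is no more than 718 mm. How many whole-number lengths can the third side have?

38

Triangle inequality: 299 < x < 381. Perimeter ≤ 718 gives x ≤ 718 − 41 − 340 = 337.
So 299 < x ≤ 337; integers 300 through 337: 38 values.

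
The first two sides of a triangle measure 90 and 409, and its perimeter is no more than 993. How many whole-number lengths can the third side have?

175

Triangle inequality: 319 < x < 499. Perimeter ≤ 993 gives x ≤ 993 − 90 − 409 = 494.
So 319 < x ≤ 494; integers 320 through 494: 175 values.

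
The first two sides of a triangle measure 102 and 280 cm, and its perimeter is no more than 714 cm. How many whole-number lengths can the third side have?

Triangle inequality: 178 < x < 382. Perimeter ≤ 714 gives x ≤ 714 − 102 − 280 = 332.
So 178 < x ≤ 332; integers 179 through 332: 154 values.

154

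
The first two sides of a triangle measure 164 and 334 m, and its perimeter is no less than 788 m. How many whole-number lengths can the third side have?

Triangle inequality: 170 < x < 498. Perimeter ≥ 788 gives x ≥ 788 − 164 − 334 = 290.
So 290 ≤ x < 498; integers 290 through 497: 208 values.

208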